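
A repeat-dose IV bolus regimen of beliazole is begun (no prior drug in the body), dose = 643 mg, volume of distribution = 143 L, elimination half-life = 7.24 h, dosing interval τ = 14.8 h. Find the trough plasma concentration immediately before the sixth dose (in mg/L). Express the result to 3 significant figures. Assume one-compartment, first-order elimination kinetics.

C₀ per dose = Dose / Vd = 643 / 143 = 4.497 mg/L
k = ln2 / t½ = 0.693147 / 7.24 = 0.09574 h⁻¹
Fraction remaining after one interval: r = e^(−kτ) = e^(−0.09574 × 14.8) = 0.2425
Before dose 6, 5 doses have been given (aged 1τ, 2τ, 3τ, 4τ, 5τ).
C_trough = C₀ × (r + r² + … + r^5) = C₀ × r(1−r^5)/(1−r)
        = 4.497 × 0.2425 × (1 − 0.0008386) / (1 − 0.2425) = 1.438 mg/L

1.44 mg/L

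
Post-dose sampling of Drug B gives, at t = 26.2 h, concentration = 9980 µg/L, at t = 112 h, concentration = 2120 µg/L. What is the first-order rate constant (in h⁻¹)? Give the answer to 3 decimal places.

0.018 h⁻¹

k = ln(C₁/C₂) / (t₂ − t₁) = ln(9980/2120) / (112 − 26.2)
  = 1.549 / 85.80 = 0.01805 h⁻¹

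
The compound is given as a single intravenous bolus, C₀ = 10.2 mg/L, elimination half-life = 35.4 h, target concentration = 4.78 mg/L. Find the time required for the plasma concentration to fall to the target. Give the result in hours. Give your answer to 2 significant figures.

39 h

k = ln2 / t½ = 0.693147 / 35.4 = 0.01958 h⁻¹
t = ln(C₀ / C) / k = ln(10.20 / 4.78) / 0.01958
  = ln(2.134) / 0.01958 = 0.7580 / 0.01958 = 38.71 h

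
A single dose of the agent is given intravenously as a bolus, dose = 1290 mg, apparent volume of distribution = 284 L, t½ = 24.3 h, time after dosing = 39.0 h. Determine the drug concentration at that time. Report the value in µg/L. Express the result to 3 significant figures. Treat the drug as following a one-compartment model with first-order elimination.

C₀ = Dose / Vd = 1290 / 284 = 4.542 mg/L
k = ln2 / t½ = 0.693147 / 24.3 = 0.02852 h⁻¹
C = C₀ · e^(−k·t) = 4.542 × e^(−0.02852 × 39.0)
  = 4.542 × 0.3288 = 1.493 mg/L
Convert: 1.493 mg/L × 1000 = 1493 µg/L

1490 µg/L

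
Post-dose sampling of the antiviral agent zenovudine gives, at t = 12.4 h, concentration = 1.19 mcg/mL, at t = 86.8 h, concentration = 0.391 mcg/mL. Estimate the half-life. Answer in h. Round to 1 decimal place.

46.3 h

k = ln(C₁/C₂) / (t₂ − t₁) = ln(1.19/0.391) / (86.8 − 12.4)
  = 1.113 / 74.40 = 0.01496 h⁻¹
t½ = ln2 / k = 0.693147 / 0.01496 = 46.33 h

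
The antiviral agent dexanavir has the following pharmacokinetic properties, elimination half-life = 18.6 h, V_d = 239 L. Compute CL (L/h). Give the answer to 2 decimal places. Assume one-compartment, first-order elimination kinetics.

k = ln2 / t½ = 0.693147 / 18.6 = 0.03727 h⁻¹
CL = k × Vd = 0.03727 × 239 = 8.908 L/h

8.91 L/h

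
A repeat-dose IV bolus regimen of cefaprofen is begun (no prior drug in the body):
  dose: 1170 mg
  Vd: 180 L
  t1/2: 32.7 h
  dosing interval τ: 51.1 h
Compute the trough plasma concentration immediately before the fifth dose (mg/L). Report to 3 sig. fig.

C₀ per dose = Dose / Vd = 1170 / 180 = 6.500 mg/L
k = ln2 / t½ = 0.693147 / 32.7 = 0.02120 h⁻¹
Fraction remaining after one interval: r = e^(−kτ) = e^(−0.02120 × 51.1) = 0.3385
Before dose 5, 4 doses have been given (aged 1τ, 2τ, 3τ, 4τ).
C_trough = C₀ × (r + r² + … + r^4) = C₀ × r(1−r^4)/(1−r)
        = 6.500 × 0.3385 × (1 − 0.01313) / (1 − 0.3385) = 3.282 mg/L

3.28 mg/L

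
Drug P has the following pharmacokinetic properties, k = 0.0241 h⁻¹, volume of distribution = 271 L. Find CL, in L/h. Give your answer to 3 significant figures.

6.53 L/h

CL = k × Vd = 0.0241 × 271 = 6.531 L/h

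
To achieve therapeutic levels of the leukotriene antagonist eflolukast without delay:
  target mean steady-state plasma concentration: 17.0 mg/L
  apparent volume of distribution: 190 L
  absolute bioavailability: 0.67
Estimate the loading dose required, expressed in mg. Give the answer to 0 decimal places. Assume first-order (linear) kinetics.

LD = Css × Vd / F = 17.0 × 190 / 0.67 = 4821 mg

4821 mg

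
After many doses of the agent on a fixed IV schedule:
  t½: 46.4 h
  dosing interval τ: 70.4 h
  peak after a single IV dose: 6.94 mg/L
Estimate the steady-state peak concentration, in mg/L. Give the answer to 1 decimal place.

10.7 mg/L

k = ln2 / t½ = 0.693147 / 46.4 = 0.01494 h⁻¹
e^(−kτ) = e^(−0.01494 × 70.4) = 0.3493
Accumulation ratio R = 1 / (1 − e^(−kτ)) = 1 / (1 − 0.3493) = 1.537
Steady-state peak = C₀ × R = 6.94 × 1.537 = 10.67 mg/L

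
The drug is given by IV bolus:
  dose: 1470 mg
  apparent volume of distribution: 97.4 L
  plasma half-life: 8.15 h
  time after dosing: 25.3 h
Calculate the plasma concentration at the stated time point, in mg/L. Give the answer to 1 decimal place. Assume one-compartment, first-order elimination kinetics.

C₀ = Dose / Vd = 1470 / 97.4 = 15.09 mg/L
k = ln2 / t½ = 0.693147 / 8.15 = 0.08505 h⁻¹
C = C₀ · e^(−k·t) = 15.09 × e^(−0.08505 × 25.3)
  = 15.09 × 0.1163 = 1.755 mg/L

1.8 mg/L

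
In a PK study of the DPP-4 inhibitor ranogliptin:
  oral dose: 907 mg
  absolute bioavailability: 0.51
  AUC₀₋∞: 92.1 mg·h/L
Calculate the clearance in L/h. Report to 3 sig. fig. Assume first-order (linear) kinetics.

CL = F·Dose / AUC = 0.51 × 907 / 92.1 = 5.022 L/h

5.02 L/h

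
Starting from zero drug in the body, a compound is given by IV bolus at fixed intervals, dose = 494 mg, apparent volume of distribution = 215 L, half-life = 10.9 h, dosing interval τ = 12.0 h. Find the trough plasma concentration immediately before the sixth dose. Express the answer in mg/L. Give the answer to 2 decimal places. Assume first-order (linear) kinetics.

1.96 mg/L

C₀ per dose = Dose / Vd = 494 / 215 = 2.298 mg/L
k = ln2 / t½ = 0.693147 / 10.9 = 0.06359 h⁻¹
Fraction remaining after one interval: r = e^(−kτ) = e^(−0.06359 × 12.0) = 0.4662
Before dose 6, 5 doses have been given (aged 1τ, 2τ, 3τ, 4τ, 5τ).
C_trough = C₀ × (r + r² + … + r^5) = C₀ × r(1−r^5)/(1−r)
        = 2.298 × 0.4662 × (1 − 0.02202) / (1 − 0.4662) = 1.963 mg/L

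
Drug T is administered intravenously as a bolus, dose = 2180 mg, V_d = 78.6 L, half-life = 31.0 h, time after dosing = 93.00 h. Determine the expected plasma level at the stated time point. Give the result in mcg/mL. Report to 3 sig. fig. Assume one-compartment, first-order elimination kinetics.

3.47 mcg/mL

C₀ = Dose / Vd = 2180 / 78.6 = 27.74 mg/L
k = ln2 / t½ = 0.693147 / 31.0 = 0.02236 h⁻¹
t / t½ = 93.00 / 31.0 = 3 half-lives
C = C₀ × (1/2)^3 = 27.74 × 0.1250 = 3.468 mg/L
(3.468 mg/L = 3.468 mcg/mL)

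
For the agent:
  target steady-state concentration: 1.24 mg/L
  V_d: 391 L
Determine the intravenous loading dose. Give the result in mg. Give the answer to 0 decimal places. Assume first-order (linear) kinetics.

LD = Css × Vd = 1.24 × 391 = 484.8 mg

485 mg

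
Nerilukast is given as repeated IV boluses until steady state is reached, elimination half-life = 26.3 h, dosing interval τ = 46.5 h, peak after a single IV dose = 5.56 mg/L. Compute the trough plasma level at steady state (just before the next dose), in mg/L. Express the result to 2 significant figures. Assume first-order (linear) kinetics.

2.3 mg/L

k = ln2 / t½ = 0.693147 / 26.3 = 0.02636 h⁻¹
e^(−kτ) = e^(−0.02636 × 46.5) = 0.2935
Accumulation ratio R = 1 / (1 − e^(−kτ)) = 1 / (1 − 0.2935) = 1.415
Steady-state trough = C₀ × R × e^(−kτ) = 5.56 × 1.415 × 0.2935 = 2.309 mg/L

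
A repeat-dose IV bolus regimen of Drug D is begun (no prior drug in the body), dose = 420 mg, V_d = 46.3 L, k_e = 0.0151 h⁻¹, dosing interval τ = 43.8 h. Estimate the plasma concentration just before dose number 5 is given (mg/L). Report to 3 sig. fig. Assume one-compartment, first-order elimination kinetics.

C₀ per dose = Dose / Vd = 420 / 46.3 = 9.071 mg/L
Fraction remaining after one interval: r = e^(−kτ) = e^(−0.01510 × 43.8) = 0.5161
Before dose 5, 4 doses have been given (aged 1τ, 2τ, 3τ, 4τ).
C_trough = C₀ × (r + r² + … + r^4) = C₀ × r(1−r^4)/(1−r)
        = 9.071 × 0.5161 × (1 − 0.07095) / (1 − 0.5161) = 8.988 mg/L

8.99 mg/L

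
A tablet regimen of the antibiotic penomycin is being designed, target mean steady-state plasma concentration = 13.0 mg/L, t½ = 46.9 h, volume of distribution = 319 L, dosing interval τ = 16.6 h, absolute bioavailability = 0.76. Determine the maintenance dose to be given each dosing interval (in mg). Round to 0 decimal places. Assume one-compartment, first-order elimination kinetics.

k = ln2 / t½ = 0.693147 / 46.9 = 0.01478 h⁻¹
CL = k × Vd = 0.01478 × 319 = 4.715 L/h
At steady state, F × (Dose/τ) = Css × CL.
Dose = Css × CL × τ / F = 13.0 × 4.715 × 16.6 / 0.76 = 1339 mg

1339 mg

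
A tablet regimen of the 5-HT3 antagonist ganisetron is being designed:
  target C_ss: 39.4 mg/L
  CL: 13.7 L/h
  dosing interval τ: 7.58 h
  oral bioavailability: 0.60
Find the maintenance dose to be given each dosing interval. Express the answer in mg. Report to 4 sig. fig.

At steady state, F × (Dose/τ) = Css × CL.
Dose = Css × CL × τ / F = 39.4 × 13.70 × 7.58 / 0.60 = 6819 mg

6819 mg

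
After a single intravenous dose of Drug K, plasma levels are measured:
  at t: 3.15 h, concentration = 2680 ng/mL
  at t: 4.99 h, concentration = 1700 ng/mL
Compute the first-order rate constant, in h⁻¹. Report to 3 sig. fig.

k = ln(C₁/C₂) / (t₂ − t₁) = ln(2680/1700) / (4.99 − 3.15)
  = 0.4552 / 1.840 = 0.2474 h⁻¹

0.247 h⁻¹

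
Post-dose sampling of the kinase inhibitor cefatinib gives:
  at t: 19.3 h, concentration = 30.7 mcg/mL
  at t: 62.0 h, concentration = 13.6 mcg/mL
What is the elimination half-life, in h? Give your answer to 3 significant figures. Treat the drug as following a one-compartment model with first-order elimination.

36.4 h

k = ln(C₁/C₂) / (t₂ − t₁) = ln(30.7/13.6) / (62.0 − 19.3)
  = 0.8142 / 42.70 = 0.01907 h⁻¹
t½ = ln2 / k = 0.693147 / 0.01907 = 36.35 h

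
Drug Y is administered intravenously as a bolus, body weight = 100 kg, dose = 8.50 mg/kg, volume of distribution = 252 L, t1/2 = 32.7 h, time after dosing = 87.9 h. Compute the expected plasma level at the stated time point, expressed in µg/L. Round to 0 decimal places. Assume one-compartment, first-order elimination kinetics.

Total dose = 8.50 × 100 = 850.0 mg
C₀ = Dose / Vd = 850.0 / 252 = 3.373 mg/L
k = ln2 / t½ = 0.693147 / 32.7 = 0.02120 h⁻¹
C = C₀ · e^(−k·t) = 3.373 × e^(−0.02120 × 87.9)
  = 3.373 × 0.1551 = 0.5232 mg/L
Convert: 0.5232 mg/L × 1000 = 523.2 µg/L

523 µg/L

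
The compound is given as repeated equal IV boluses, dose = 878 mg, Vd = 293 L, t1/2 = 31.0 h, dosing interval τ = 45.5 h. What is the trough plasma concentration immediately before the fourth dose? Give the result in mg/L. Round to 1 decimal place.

C₀ per dose = Dose / Vd = 878 / 293 = 2.997 mg/L
k = ln2 / t½ = 0.693147 / 31.0 = 0.02236 h⁻¹
Fraction remaining after one interval: r = e^(−kτ) = e^(−0.02236 × 45.5) = 0.3615
Before dose 4, 3 doses have been given (aged 1τ, 2τ, 3τ).
C_trough = C₀ × (r + r² + … + r^3) = C₀ × r(1−r^3)/(1−r)
        = 2.997 × 0.3615 × (1 − 0.04724) / (1 − 0.3615) = 1.617 mg/L

1.6 mg/L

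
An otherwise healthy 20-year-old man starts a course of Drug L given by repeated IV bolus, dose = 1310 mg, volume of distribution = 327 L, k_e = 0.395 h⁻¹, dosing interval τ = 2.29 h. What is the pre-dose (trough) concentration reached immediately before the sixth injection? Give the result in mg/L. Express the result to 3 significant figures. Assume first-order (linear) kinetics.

2.69 mg/L

C₀ per dose = Dose / Vd = 1310 / 327 = 4.006 mg/L
Fraction remaining after one interval: r = e^(−kτ) = e^(−0.3950 × 2.29) = 0.4047
Before dose 6, 5 doses have been given (aged 1τ, 2τ, 3τ, 4τ, 5τ).
C_trough = C₀ × (r + r² + … + r^5) = C₀ × r(1−r^5)/(1−r)
        = 4.006 × 0.4047 × (1 − 0.01086) / (1 − 0.4047) = 2.694 mg/L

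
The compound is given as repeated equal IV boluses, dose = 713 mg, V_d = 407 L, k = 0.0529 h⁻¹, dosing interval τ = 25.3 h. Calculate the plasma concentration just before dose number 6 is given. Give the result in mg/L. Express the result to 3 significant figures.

C₀ per dose = Dose / Vd = 713 / 407 = 1.752 mg/L
Fraction remaining after one interval: r = e^(−kτ) = e^(−0.05290 × 25.3) = 0.2623
Before dose 6, 5 doses have been given (aged 1τ, 2τ, 3τ, 4τ, 5τ).
C_trough = C₀ × (r + r² + … + r^5) = C₀ × r(1−r^5)/(1−r)
        = 1.752 × 0.2623 × (1 − 0.001242) / (1 − 0.2623) = 0.6222 mg/L

0.622 mg/L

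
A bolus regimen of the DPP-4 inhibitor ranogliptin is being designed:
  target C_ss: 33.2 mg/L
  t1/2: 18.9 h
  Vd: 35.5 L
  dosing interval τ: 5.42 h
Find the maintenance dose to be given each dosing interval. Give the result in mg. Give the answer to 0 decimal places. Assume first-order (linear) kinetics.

234 mg

k = ln2 / t½ = 0.693147 / 18.9 = 0.03667 h⁻¹
CL = k × Vd = 0.03667 × 35.5 = 1.302 L/h
At steady state, Dose/τ = Css × CL.
Dose = Css × CL × τ = 33.2 × 1.302 × 5.42 = 234.3 mg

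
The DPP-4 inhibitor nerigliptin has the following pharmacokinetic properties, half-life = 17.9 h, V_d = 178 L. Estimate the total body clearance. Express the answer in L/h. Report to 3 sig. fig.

6.89 L/h

k = ln2 / t½ = 0.693147 / 17.9 = 0.03872 h⁻¹
CL = k × Vd = 0.03872 × 178 = 6.892 L/h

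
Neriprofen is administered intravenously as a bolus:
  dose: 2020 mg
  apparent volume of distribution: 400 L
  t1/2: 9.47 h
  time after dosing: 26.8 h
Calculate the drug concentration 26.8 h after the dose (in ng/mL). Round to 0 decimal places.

C₀ = Dose / Vd = 2020 / 400 = 5.050 mg/L
k = ln2 / t½ = 0.693147 / 9.47 = 0.07319 h⁻¹
C = C₀ · e^(−k·t) = 5.050 × e^(−0.07319 × 26.8)
  = 5.050 × 0.1406 = 0.7100 mg/L
Convert: 0.7100 mg/L × 1000 = 710.0 ng/mL

710 ng/mL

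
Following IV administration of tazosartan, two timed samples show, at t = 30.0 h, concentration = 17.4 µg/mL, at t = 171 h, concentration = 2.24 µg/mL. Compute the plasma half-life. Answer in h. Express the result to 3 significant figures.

k = ln(C₁/C₂) / (t₂ − t₁) = ln(17.4/2.24) / (171 − 30.0)
  = 2.050 / 141.0 = 0.01454 h⁻¹
t½ = ln2 / k = 0.693147 / 0.01454 = 47.67 h

47.7 h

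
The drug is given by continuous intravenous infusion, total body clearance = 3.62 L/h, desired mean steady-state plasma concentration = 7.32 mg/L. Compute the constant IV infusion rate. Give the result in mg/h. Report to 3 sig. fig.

At steady state, infusion rate R₀ = Css × CL = 7.32 × 3.620 = 26.50 mg/h

26.5 mg/h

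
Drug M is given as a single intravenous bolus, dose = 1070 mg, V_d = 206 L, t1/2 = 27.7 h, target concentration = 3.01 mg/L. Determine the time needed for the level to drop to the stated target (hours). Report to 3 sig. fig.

C₀ = Dose / Vd = 1070 / 206 = 5.194 mg/L
k = ln2 / t½ = 0.693147 / 27.7 = 0.02502 h⁻¹
t = ln(C₀ / C) / k = ln(5.194 / 3.01) / 0.02502
  = ln(1.726) / 0.02502 = 0.5458 / 0.02502 = 21.81 h

21.8 h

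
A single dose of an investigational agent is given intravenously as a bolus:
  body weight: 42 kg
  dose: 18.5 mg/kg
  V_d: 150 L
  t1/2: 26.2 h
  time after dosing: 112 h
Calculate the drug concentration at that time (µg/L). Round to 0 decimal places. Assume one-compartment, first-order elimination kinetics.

Total dose = 18.5 × 42 = 777.0 mg
C₀ = Dose / Vd = 777.0 / 150 = 5.180 mg/L
k = ln2 / t½ = 0.693147 / 26.2 = 0.02646 h⁻¹
C = C₀ · e^(−k·t) = 5.180 × e^(−0.02646 × 112)
  = 5.180 × 0.05164 = 0.2675 mg/L
Convert: 0.2675 mg/L × 1000 = 267.5 µg/L

268 µg/L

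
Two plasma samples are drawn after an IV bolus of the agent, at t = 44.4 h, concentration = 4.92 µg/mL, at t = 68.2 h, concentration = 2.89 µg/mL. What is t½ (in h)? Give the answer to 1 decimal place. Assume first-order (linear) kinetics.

31.0 h

k = ln(C₁/C₂) / (t₂ − t₁) = ln(4.92/2.89) / (68.2 − 44.4)
  = 0.5321 / 23.80 = 0.02236 h⁻¹
t½ = ln2 / k = 0.693147 / 0.02236 = 31.00 h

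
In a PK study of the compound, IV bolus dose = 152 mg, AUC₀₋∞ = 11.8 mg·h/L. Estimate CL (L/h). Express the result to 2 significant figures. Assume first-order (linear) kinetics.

CL = Dose / AUC = 152 / 11.8 = 12.88 L/h

13 L/h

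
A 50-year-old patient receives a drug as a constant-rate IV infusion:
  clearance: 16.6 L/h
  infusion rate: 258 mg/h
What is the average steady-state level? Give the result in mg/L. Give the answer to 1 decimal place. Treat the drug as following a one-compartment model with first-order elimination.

15.5 mg/L

At steady state Css = R₀ / CL = 258 / 16.60 = 15.54 mg/L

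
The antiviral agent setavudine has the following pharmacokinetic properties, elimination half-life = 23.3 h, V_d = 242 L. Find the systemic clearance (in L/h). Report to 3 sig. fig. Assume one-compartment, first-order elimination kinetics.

7.20 L/h

k = ln2 / t½ = 0.693147 / 23.3 = 0.02975 h⁻¹
CL = k × Vd = 0.02975 × 242 = 7.200 L/h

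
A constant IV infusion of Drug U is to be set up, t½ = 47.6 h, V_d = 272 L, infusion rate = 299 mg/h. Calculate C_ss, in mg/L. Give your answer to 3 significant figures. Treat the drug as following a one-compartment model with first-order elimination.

k = ln2 / t½ = 0.693147 / 47.6 = 0.01456 h⁻¹
CL = k × Vd = 0.01456 × 272 = 3.960 L/h
At steady state Css = R₀ / CL = 299 / 3.960 = 75.51 mg/L

75.5 mg/L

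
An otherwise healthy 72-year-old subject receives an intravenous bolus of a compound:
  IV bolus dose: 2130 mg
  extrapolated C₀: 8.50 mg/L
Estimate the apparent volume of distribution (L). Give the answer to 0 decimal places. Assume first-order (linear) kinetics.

Vd = Dose / C₀ = 2130 / 8.50 = 250.6 L

251 L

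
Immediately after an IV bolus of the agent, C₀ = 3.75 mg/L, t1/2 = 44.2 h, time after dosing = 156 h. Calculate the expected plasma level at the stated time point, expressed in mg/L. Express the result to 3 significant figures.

0.325 mg/L

k = ln2 / t½ = 0.693147 / 44.2 = 0.01568 h⁻¹
C = C₀ · e^(−k·t) = 3.750 × e^(−0.01568 × 156)
  = 3.750 × 0.08663 = 0.3249 mg/L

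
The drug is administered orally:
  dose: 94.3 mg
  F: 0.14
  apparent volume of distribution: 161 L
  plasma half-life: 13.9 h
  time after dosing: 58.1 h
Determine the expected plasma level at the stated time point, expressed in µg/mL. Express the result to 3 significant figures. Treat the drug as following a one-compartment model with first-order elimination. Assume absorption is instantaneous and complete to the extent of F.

0.00452 µg/mL

Amount reaching circulation = F × Dose = 0.14 × 94.30 = 13.20 mg
C₀ = F·Dose / Vd = 13.20 / 161 = 0.08199 mg/L
k = ln2 / t½ = 0.693147 / 13.9 = 0.04987 h⁻¹
C = C₀ · e^(−k·t) = 0.08199 × e^(−0.04987 × 58.1)
  = 0.08199 × 0.05516 = 0.004523 mg/L
(0.004523 mg/L = 0.004523 µg/mL)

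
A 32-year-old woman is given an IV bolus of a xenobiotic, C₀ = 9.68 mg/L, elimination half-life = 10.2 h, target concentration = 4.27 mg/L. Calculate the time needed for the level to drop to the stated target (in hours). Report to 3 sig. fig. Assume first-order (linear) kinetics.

12.0 h

k = ln2 / t½ = 0.693147 / 10.2 = 0.06796 h⁻¹
t = ln(C₀ / C) / k = ln(9.680 / 4.27) / 0.06796
  = ln(2.267) / 0.06796 = 0.8185 / 0.06796 = 12.04 h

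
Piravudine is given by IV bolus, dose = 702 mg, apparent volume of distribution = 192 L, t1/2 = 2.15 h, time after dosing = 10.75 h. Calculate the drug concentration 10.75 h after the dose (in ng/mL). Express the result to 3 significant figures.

114 ng/mL

C₀ = Dose / Vd = 702.0 / 192 = 3.656 mg/L
k = ln2 / t½ = 0.693147 / 2.15 = 0.3224 h⁻¹
t / t½ = 10.75 / 2.15 = 5 half-lives
C = C₀ × (1/2)^5 = 3.656 × 0.03125 = 0.1143 mg/L
Convert: 0.1143 mg/L × 1000 = 114.3 ng/mL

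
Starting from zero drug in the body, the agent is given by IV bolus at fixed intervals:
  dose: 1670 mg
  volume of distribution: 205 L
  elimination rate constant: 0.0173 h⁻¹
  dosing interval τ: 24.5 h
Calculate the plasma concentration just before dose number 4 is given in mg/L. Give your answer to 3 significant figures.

C₀ per dose = Dose / Vd = 1670 / 205 = 8.146 mg/L
Fraction remaining after one interval: r = e^(−kτ) = e^(−0.01730 × 24.5) = 0.6545
Before dose 4, 3 doses have been given (aged 1τ, 2τ, 3τ).
C_trough = C₀ × (r + r² + … + r^3) = C₀ × r(1−r^3)/(1−r)
        = 8.146 × 0.6545 × (1 − 0.2804) / (1 − 0.6545) = 11.10 mg/L

11.1 mg/L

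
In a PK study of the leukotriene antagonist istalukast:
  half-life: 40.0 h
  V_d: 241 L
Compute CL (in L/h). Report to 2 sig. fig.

4.2 L/h

k = ln2 / t½ = 0.693147 / 40.0 = 0.01733 h⁻¹
CL = k × Vd = 0.01733 × 241 = 4.177 L/h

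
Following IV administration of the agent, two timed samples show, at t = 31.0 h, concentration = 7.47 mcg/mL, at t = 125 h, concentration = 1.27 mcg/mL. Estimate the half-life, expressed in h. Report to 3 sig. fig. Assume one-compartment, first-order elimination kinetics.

k = ln(C₁/C₂) / (t₂ − t₁) = ln(7.47/1.27) / (125 − 31.0)
  = 1.772 / 94.00 = 0.01885 h⁻¹
t½ = ln2 / k = 0.693147 / 0.01885 = 36.77 h

36.8 h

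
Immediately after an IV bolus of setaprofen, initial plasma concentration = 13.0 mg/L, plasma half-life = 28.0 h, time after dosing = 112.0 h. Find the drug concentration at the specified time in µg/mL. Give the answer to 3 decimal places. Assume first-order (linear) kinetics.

k = ln2 / t½ = 0.693147 / 28.0 = 0.02476 h⁻¹
t / t½ = 112.0 / 28.0 = 4 half-lives
C = C₀ × (1/2)^4 = 13.00 × 0.06250 = 0.8125 mg/L
(0.8125 mg/L = 0.8125 µg/mL)

0.813 µg/mL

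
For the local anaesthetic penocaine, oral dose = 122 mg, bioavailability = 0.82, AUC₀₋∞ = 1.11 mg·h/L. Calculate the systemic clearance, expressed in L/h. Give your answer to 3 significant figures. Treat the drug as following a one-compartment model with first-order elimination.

CL = F·Dose / AUC = 0.82 × 122 / 1.11 = 90.13 L/h

90.1 L/h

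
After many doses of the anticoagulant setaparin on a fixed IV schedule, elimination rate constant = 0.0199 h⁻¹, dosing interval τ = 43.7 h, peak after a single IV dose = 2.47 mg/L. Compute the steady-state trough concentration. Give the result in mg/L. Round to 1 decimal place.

1.8 mg/L

e^(−kτ) = e^(−0.01990 × 43.7) = 0.4191
Accumulation ratio R = 1 / (1 − e^(−kτ)) = 1 / (1 − 0.4191) = 1.721
Steady-state trough = C₀ × R × e^(−kτ) = 2.47 × 1.721 × 0.4191 = 1.782 mg/L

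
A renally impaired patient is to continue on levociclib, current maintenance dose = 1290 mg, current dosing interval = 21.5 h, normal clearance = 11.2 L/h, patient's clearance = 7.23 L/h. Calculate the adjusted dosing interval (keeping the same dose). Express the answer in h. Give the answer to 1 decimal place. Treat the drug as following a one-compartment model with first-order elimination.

To keep the same average steady-state level, dosing rate must scale with clearance.
CL ratio = 7.23 / 11.2 = 0.6455
New interval (same dose) = 21.5 / 0.6455 = 33.31 h

33.3 h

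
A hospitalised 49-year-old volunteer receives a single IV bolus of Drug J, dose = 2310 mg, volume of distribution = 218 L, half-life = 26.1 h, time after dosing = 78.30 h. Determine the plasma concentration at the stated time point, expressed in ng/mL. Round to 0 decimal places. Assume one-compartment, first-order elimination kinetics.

1325 ng/mL

C₀ = Dose / Vd = 2310 / 218 = 10.60 mg/L
k = ln2 / t½ = 0.693147 / 26.1 = 0.02656 h⁻¹
t / t½ = 78.30 / 26.1 = 3 half-lives
C = C₀ × (1/2)^3 = 10.60 × 0.1250 = 1.325 mg/L
Convert: 1.325 mg/L × 1000 = 1325 ng/mL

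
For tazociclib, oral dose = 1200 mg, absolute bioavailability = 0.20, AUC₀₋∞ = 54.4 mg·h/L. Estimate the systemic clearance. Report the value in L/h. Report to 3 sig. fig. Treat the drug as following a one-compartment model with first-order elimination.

4.41 L/h

CL = F·Dose / AUC = 0.20 × 1200 / 54.4 = 4.412 L/h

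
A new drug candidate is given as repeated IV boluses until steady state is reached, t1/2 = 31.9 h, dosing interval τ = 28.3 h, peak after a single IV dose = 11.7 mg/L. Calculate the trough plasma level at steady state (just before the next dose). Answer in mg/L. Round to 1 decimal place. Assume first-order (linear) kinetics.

k = ln2 / t½ = 0.693147 / 31.9 = 0.02173 h⁻¹
e^(−kτ) = e^(−0.02173 × 28.3) = 0.5407
Accumulation ratio R = 1 / (1 − e^(−kτ)) = 1 / (1 − 0.5407) = 2.177
Steady-state trough = C₀ × R × e^(−kτ) = 11.7 × 2.177 × 0.5407 = 13.77 mg/L

13.8 mg/L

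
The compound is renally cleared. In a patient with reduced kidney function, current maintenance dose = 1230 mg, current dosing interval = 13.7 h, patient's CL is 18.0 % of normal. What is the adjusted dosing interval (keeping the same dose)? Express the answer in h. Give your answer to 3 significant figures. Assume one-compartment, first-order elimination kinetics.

To keep the same average steady-state level, dosing rate must scale with clearance.
CL ratio = 18.0 / 100 = 0.1800
New interval (same dose) = 13.7 / 0.1800 = 76.11 h

76.1 h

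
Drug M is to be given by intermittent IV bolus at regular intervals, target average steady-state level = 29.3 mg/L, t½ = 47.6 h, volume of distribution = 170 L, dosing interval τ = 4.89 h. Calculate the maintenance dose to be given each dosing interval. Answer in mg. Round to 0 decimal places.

k = ln2 / t½ = 0.693147 / 47.6 = 0.01456 h⁻¹
CL = k × Vd = 0.01456 × 170 = 2.475 L/h
At steady state, Dose/τ = Css × CL.
Dose = Css × CL × τ = 29.3 × 2.475 × 4.89 = 354.6 mg

355 mg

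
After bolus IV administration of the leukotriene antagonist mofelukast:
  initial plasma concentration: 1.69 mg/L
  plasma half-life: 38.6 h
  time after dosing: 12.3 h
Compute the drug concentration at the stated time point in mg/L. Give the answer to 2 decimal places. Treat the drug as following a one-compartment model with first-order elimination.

1.36 mg/L

k = ln2 / t½ = 0.693147 / 38.6 = 0.01796 h⁻¹
C = C₀ · e^(−k·t) = 1.690 × e^(−0.01796 × 12.3)
  = 1.690 × 0.8018 = 1.355 mg/L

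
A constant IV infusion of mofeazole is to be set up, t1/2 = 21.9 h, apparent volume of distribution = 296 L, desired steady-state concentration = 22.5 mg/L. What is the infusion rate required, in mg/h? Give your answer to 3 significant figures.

211 mg/h

k = ln2 / t½ = 0.693147 / 21.9 = 0.03165 h⁻¹
CL = k × Vd = 0.03165 × 296 = 9.368 L/h
At steady state, infusion rate R₀ = Css × CL = 22.5 × 9.368 = 210.8 mg/h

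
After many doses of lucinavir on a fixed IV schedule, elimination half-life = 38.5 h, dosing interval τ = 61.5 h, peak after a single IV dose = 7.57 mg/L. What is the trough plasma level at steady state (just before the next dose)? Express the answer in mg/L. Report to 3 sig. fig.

k = ln2 / t½ = 0.693147 / 38.5 = 0.01800 h⁻¹
e^(−kτ) = e^(−0.01800 × 61.5) = 0.3305
Accumulation ratio R = 1 / (1 − e^(−kτ)) = 1 / (1 − 0.3305) = 1.494
Steady-state trough = C₀ × R × e^(−kτ) = 7.57 × 1.494 × 0.3305 = 3.738 mg/L

3.74 mg/L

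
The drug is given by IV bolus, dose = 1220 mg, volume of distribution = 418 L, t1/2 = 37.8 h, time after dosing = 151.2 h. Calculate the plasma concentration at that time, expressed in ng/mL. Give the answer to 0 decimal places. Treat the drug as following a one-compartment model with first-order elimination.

C₀ = Dose / Vd = 1220 / 418 = 2.919 mg/L
k = ln2 / t½ = 0.693147 / 37.8 = 0.01834 h⁻¹
t / t½ = 151.2 / 37.8 = 4 half-lives
C = C₀ × (1/2)^4 = 2.919 × 0.06250 = 0.1824 mg/L
Convert: 0.1824 mg/L × 1000 = 182.4 ng/mL

182 ng/mL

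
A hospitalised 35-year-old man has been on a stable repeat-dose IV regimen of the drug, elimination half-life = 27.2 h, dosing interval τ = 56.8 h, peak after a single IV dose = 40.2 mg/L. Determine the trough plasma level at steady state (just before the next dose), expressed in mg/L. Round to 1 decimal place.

12.4 mg/L

k = ln2 / t½ = 0.693147 / 27.2 = 0.02548 h⁻¹
e^(−kτ) = e^(−0.02548 × 56.8) = 0.2352
Accumulation ratio R = 1 / (1 − e^(−kτ)) = 1 / (1 − 0.2352) = 1.308
Steady-state trough = C₀ × R × e^(−kτ) = 40.2 × 1.308 × 0.2352 = 12.37 mg/L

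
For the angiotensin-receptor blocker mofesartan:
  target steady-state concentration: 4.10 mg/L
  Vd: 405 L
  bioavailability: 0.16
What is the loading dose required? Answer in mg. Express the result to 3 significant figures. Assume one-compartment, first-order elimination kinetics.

10400 mg

LD = Css × Vd / F = 4.10 × 405 / 0.16 = 10380 mg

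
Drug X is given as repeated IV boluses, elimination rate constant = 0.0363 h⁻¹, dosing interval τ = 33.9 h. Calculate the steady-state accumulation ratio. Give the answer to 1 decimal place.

e^(−kτ) = e^(−0.03630 × 33.9) = 0.2921
Accumulation ratio R = 1 / (1 − e^(−kτ)) = 1 / (1 − 0.2921) = 1.413

1.4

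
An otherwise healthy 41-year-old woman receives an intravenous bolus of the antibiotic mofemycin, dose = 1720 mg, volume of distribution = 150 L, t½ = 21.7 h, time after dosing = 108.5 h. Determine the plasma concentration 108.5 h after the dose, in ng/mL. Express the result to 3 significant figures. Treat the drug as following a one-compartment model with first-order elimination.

358 ng/mL

C₀ = Dose / Vd = 1720 / 150 = 11.47 mg/L
k = ln2 / t½ = 0.693147 / 21.7 = 0.03194 h⁻¹
t / t½ = 108.5 / 21.7 = 5 half-lives
C = C₀ × (1/2)^5 = 11.47 × 0.03125 = 0.3584 mg/L
Convert: 0.3584 mg/L × 1000 = 358.4 ng/mL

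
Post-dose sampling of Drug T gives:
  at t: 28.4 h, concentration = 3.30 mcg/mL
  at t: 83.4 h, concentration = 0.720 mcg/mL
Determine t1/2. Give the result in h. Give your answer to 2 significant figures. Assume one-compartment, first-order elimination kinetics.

25 h

k = ln(C₁/C₂) / (t₂ − t₁) = ln(3.30/0.720) / (83.4 − 28.4)
  = 1.522 / 55.00 = 0.02767 h⁻¹
t½ = ln2 / k = 0.693147 / 0.02767 = 25.05 h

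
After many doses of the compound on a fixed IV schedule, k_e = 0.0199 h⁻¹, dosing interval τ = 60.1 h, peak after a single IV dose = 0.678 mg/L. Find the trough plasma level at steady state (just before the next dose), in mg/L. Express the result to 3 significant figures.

e^(−kτ) = e^(−0.01990 × 60.1) = 0.3024
Accumulation ratio R = 1 / (1 − e^(−kτ)) = 1 / (1 − 0.3024) = 1.433
Steady-state trough = C₀ × R × e^(−kτ) = 0.678 × 1.433 × 0.3024 = 0.2938 mg/L

0.294 mg/L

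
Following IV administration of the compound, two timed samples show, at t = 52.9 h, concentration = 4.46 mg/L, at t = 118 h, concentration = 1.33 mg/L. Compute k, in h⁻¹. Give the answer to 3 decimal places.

0.019 h⁻¹

k = ln(C₁/C₂) / (t₂ − t₁) = ln(4.46/1.33) / (118 − 52.9)
  = 1.210 / 65.10 = 0.01859 h⁻¹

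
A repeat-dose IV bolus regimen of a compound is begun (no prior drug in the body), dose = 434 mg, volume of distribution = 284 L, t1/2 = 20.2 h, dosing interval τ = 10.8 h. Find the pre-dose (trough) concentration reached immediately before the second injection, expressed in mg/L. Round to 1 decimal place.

1.1 mg/L

C₀ per dose = Dose / Vd = 434 / 284 = 1.528 mg/L
k = ln2 / t½ = 0.693147 / 20.2 = 0.03431 h⁻¹
Fraction remaining after one interval: r = e^(−kτ) = e^(−0.03431 × 10.8) = 0.6904
Before dose 2, 1 dose has been given (aged 1τ).
C_trough = C₀ × r = 1.528 × 0.6904 = 1.055 mg/L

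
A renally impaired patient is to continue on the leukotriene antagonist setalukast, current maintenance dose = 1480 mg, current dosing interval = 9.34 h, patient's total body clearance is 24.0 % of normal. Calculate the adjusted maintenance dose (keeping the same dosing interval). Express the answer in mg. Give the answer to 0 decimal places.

355 mg

To keep the same average steady-state level, dosing rate must scale with clearance.
CL ratio = 24.0 / 100 = 0.2400
New dose (same interval) = 1480 × 0.2400 = 355.2 mg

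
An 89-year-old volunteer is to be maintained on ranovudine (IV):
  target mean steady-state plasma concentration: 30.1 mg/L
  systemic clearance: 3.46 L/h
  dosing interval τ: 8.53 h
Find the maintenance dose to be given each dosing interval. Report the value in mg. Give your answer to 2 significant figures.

890 mg

At steady state, Dose/τ = Css × CL.
Dose = Css × CL × τ = 30.1 × 3.460 × 8.53 = 888.4 mg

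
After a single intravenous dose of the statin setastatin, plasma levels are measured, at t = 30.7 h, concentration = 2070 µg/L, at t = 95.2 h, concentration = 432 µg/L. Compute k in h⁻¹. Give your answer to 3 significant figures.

k = ln(C₁/C₂) / (t₂ − t₁) = ln(2070/432) / (95.2 − 30.7)
  = 1.567 / 64.50 = 0.02429 h⁻¹

0.0243 h⁻¹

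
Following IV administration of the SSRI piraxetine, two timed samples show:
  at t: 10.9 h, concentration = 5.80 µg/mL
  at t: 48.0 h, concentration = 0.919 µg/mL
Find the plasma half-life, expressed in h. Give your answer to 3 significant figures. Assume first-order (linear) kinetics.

k = ln(C₁/C₂) / (t₂ − t₁) = ln(5.80/0.919) / (48.0 − 10.9)
  = 1.842 / 37.10 = 0.04965 h⁻¹
t½ = ln2 / k = 0.693147 / 0.04965 = 13.96 h

14.0 h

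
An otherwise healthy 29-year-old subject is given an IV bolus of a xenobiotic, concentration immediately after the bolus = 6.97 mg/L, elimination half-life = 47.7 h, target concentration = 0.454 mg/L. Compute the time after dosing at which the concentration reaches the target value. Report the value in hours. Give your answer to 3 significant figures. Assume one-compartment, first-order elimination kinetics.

k = ln2 / t½ = 0.693147 / 47.7 = 0.01453 h⁻¹
t = ln(C₀ / C) / k = ln(6.970 / 0.454) / 0.01453
  = ln(15.35) / 0.01453 = 2.731 / 0.01453 = 188.0 h

188 h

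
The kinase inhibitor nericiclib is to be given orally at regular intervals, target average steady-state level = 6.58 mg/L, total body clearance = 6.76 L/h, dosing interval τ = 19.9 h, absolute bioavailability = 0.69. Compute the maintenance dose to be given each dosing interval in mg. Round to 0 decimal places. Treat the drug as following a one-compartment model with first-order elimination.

At steady state, F × (Dose/τ) = Css × CL.
Dose = Css × CL × τ / F = 6.58 × 6.760 × 19.9 / 0.69 = 1283 mg

1283 mg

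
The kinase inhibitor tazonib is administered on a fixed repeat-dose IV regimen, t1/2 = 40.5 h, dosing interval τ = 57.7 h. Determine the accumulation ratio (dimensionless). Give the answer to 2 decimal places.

1.59

k = ln2 / t½ = 0.693147 / 40.5 = 0.01711 h⁻¹
e^(−kτ) = e^(−0.01711 × 57.7) = 0.3726
Accumulation ratio R = 1 / (1 − e^(−kτ)) = 1 / (1 − 0.3726) = 1.594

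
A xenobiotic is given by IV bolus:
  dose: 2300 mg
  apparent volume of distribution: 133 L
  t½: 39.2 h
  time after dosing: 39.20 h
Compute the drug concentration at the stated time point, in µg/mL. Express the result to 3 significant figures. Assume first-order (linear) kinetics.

8.65 µg/mL

C₀ = Dose / Vd = 2300 / 133 = 17.29 mg/L
k = ln2 / t½ = 0.693147 / 39.2 = 0.01768 h⁻¹
t / t½ = 39.20 / 39.2 = 1 half-lives
C = C₀ × (1/2)^1 = 17.29 × 0.5000 = 8.645 mg/L
(8.645 mg/L = 8.645 µg/mL)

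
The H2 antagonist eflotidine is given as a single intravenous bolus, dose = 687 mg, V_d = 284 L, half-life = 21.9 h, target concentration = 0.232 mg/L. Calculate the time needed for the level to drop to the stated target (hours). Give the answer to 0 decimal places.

C₀ = Dose / Vd = 687.0 / 284 = 2.419 mg/L
k = ln2 / t½ = 0.693147 / 21.9 = 0.03165 h⁻¹
t = ln(C₀ / C) / k = ln(2.419 / 0.232) / 0.03165
  = ln(10.43) / 0.03165 = 2.345 / 0.03165 = 74.09 h

74 h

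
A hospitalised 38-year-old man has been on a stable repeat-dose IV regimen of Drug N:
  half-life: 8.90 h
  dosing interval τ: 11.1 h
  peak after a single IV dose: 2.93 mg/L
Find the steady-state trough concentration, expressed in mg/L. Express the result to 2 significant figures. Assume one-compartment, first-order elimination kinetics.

k = ln2 / t½ = 0.693147 / 8.90 = 0.07788 h⁻¹
e^(−kτ) = e^(−0.07788 × 11.1) = 0.4213
Accumulation ratio R = 1 / (1 − e^(−kτ)) = 1 / (1 − 0.4213) = 1.728
Steady-state trough = C₀ × R × e^(−kτ) = 2.93 × 1.728 × 0.4213 = 2.133 mg/L

2.1 mg/L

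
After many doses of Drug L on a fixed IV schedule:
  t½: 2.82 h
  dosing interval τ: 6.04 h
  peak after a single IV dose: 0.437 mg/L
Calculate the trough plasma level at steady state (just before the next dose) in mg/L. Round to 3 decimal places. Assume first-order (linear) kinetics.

k = ln2 / t½ = 0.693147 / 2.82 = 0.2458 h⁻¹
e^(−kτ) = e^(−0.2458 × 6.04) = 0.2266
Accumulation ratio R = 1 / (1 − e^(−kτ)) = 1 / (1 − 0.2266) = 1.293
Steady-state trough = C₀ × R × e^(−kτ) = 0.437 × 1.293 × 0.2266 = 0.1280 mg/L

0.128 mg/L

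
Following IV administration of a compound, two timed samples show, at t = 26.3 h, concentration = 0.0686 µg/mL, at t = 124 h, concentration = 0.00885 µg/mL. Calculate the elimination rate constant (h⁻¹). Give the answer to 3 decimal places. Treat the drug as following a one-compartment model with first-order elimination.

0.021 h⁻¹

k = ln(C₁/C₂) / (t₂ − t₁) = ln(0.0686/0.00885) / (124 − 26.3)
  = 2.048 / 97.70 = 0.02096 h⁻¹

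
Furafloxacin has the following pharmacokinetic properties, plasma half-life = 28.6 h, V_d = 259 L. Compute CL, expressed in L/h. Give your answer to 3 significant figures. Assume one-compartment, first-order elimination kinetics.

k = ln2 / t½ = 0.693147 / 28.6 = 0.02424 h⁻¹
CL = k × Vd = 0.02424 × 259 = 6.278 L/h

6.28 L/h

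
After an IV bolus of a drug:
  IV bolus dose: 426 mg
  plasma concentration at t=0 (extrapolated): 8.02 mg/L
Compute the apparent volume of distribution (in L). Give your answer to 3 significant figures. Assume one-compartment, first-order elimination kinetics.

53.1 L

Vd = Dose / C₀ = 426.0 / 8.02 = 53.12 L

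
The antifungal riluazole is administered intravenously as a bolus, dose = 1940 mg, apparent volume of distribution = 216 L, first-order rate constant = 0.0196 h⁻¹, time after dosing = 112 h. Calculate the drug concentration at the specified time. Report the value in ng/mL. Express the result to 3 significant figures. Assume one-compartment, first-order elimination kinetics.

C₀ = Dose / Vd = 1940 / 216 = 8.981 mg/L
C = C₀ · e^(−k·t) = 8.981 × e^(−0.01960 × 112)
  = 8.981 × 0.1113 = 0.9996 mg/L
Convert: 0.9996 mg/L × 1000 = 999.6 ng/mL

1000 ng/mL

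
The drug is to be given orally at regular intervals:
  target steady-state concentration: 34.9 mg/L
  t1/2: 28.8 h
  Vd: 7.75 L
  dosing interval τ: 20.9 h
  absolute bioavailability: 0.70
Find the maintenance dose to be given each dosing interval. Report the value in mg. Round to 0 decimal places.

k = ln2 / t½ = 0.693147 / 28.8 = 0.02407 h⁻¹
CL = k × Vd = 0.02407 × 7.75 = 0.1865 L/h
At steady state, F × (Dose/τ) = Css × CL.
Dose = Css × CL × τ / F = 34.9 × 0.1865 × 20.9 / 0.70 = 194.3 mg

194 mg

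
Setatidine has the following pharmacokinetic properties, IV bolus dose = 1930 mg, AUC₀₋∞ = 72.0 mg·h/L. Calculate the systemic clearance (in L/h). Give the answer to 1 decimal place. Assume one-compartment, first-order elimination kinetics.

26.8 L/h

CL = Dose / AUC = 1930 / 72.0 = 26.81 L/h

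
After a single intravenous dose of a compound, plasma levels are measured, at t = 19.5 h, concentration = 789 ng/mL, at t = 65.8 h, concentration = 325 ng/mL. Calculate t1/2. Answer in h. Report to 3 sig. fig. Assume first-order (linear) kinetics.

k = ln(C₁/C₂) / (t₂ − t₁) = ln(789/325) / (65.8 − 19.5)
  = 0.8869 / 46.30 = 0.01916 h⁻¹
t½ = ln2 / k = 0.693147 / 0.01916 = 36.18 h

36.2 h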